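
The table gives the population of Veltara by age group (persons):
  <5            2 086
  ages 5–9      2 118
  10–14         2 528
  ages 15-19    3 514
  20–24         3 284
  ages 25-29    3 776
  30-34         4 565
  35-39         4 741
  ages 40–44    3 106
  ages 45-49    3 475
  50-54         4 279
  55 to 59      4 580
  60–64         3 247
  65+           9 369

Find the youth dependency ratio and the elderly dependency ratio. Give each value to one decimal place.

0–14: 2 086 + 2 118 + 2 528 = 6 732
15–64: 3 514 + 3 284 + 3 776 + 4 565 + 4 741 + 3 106 + 3 475 + 4 279 + 4 580 + 3 247 = 38 567
65+: 9 369
Youth dependency ratio = 6 732 / 38 567 × 100 = 17.5
Old-age dependency ratio = 9 369 / 38 567 × 100 = 24.3

Youth dependency ratio: 17.5
Old-age dependency ratio: 24.3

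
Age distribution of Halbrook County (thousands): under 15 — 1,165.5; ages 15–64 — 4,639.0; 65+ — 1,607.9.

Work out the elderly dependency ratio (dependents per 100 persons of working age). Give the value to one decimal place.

Old-age dependency ratio = 1,607.9 / 4,639.0 × 100 = 34.7

Old-age dependency ratio: 34.7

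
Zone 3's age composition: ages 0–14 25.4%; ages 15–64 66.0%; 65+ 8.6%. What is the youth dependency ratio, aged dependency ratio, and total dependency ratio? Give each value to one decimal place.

Youth dependency ratio: 38.5
Old-age dependency ratio: 13.0
Total dependency ratio: 51.5

Youth dependency ratio = 25.4 / 66.0 × 100 = 38.5
Old-age dependency ratio = 8.6 / 66.0 × 100 = 13.0
Total dependency ratio = (25.4 + 8.6) / 66.0 × 100 = 34.0 / 66.0 × 100 = 51.5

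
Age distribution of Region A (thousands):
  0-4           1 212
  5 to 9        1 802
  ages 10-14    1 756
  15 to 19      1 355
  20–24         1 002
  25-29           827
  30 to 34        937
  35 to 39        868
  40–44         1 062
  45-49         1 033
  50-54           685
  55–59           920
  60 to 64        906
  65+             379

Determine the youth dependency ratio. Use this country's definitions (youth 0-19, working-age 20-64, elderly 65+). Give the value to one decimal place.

0–19: 1 212 + 1 802 + 1 756 + 1 355 = 6 125
20–64: 1 002 + 827 + 937 + 868 + 1 062 + 1 033 + 685 + 920 + 906 = 8 240
65+: 379
Youth dependency ratio = 6 125 / 8 240 × 100 = 74.3

Youth dependency ratio: 74.3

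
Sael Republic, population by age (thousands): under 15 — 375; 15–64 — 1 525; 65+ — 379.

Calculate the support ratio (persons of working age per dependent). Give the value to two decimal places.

Support ratio = 1 525 / (375 + 379) = 1 525 / 754 = 2.02

Support ratio: 2.02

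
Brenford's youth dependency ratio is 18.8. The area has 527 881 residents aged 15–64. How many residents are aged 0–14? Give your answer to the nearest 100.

Aged 0–14: 99 200

Youth dependency ratio = youth / working-age × 100
18.8 = Y / 527 881 × 100
⇒ 99 200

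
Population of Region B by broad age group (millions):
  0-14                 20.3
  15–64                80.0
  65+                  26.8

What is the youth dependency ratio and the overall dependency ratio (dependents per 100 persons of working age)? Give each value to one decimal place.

Youth dependency ratio = 20.3 / 80.0 × 100 = 25.4
Total dependency ratio = (20.3 + 26.8) / 80.0 × 100 = 47.1 / 80.0 × 100 = 58.9

Youth dependency ratio: 25.4
Total dependency ratio: 58.9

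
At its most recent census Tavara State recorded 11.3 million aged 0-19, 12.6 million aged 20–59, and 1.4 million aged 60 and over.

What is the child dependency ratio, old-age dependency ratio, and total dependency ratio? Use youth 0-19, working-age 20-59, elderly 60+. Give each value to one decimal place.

Youth dependency ratio: 89.7
Old-age dependency ratio: 11.1
Total dependency ratio: 100.8

Youth dependency ratio = 11.3 / 12.6 × 100 = 89.7
Old-age dependency ratio = 1.4 / 12.6 × 100 = 11.1
Total dependency ratio = (11.3 + 1.4) / 12.6 × 100 = 12.7 / 12.6 × 100 = 100.8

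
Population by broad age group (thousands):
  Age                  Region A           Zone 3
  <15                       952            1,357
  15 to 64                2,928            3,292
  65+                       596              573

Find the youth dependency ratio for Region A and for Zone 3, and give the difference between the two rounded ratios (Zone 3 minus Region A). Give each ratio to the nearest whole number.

Region A: 33
Zone 3: 41
Difference: +8

Region A: 952 / 2,928 × 100 = 33
Zone 3: 1,357 / 3,292 × 100 = 41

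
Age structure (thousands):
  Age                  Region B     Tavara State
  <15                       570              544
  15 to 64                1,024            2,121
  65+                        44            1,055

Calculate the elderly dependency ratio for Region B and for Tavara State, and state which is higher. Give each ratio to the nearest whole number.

Region B: 4
Tavara State: 50
Higher: Tavara State

Region B: 44 / 1,024 × 100 = 4
Tavara State: 1,055 / 2,121 × 100 = 50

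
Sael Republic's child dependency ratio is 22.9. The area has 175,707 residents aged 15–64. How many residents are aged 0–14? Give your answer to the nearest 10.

Youth dependency ratio = youth / working-age × 100
22.9 = Y / 175,707 × 100
⇒ 40,240

Aged 0–14: 40,240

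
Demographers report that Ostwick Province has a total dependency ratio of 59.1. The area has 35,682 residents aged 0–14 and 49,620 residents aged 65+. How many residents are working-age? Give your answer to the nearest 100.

Working-age: 144,300

Total dependency ratio = (youth + elderly) / working-age × 100
59.1 = (35,682 + 49,620) / W × 100
⇒ 144,300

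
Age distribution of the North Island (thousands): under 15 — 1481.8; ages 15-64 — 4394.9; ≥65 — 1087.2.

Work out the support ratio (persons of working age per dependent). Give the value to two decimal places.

Support ratio = 4394.9 / (1481.8 + 1087.2) = 4394.9 / 2569.0 = 1.71

Support ratio: 1.71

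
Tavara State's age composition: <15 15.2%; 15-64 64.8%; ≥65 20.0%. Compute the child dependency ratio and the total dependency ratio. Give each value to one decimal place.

Youth dependency ratio = 15.2 / 64.8 × 100 = 23.5
Total dependency ratio = (15.2 + 20.0) / 64.8 × 100 = 35.2 / 64.8 × 100 = 54.3

Youth dependency ratio: 23.5
Total dependency ratio: 54.3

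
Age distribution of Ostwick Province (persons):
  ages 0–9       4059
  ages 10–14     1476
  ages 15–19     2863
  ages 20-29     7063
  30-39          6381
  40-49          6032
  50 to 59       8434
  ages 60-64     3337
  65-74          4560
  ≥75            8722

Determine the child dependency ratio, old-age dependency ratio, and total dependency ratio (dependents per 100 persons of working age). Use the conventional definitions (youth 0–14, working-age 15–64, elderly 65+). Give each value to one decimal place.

0–14: 4059 + 1476 = 5535
15–64: 2863 + 7063 + 6381 + 6032 + 8434 + 3337 = 34110
65+: 4560 + 8722 = 13282
Youth dependency ratio = 5535 / 34110 × 100 = 16.2
Old-age dependency ratio = 13282 / 34110 × 100 = 38.9
Total dependency ratio = (5535 + 13282) / 34110 × 100 = 18817 / 34110 × 100 = 55.2

Youth dependency ratio: 16.2
Old-age dependency ratio: 38.9
Total dependency ratio: 55.2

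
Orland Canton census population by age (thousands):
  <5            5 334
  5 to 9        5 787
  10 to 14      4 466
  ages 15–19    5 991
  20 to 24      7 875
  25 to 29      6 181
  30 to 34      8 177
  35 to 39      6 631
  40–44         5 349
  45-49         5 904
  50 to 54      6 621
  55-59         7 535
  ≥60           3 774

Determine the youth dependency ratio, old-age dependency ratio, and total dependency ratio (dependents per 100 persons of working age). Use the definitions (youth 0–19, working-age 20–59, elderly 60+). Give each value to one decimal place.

Youth dependency ratio: 39.8
Old-age dependency ratio: 7.0
Total dependency ratio: 46.7

0–19: 5 334 + 5 787 + 4 466 + 5 991 = 21 578
20–59: 7 875 + 6 181 + 8 177 + 6 631 + 5 349 + 5 904 + 6 621 + 7 535 = 54 273
60+: 3 774
Youth dependency ratio = 21 578 / 54 273 × 100 = 39.8
Old-age dependency ratio = 3 774 / 54 273 × 100 = 7.0
Total dependency ratio = (21 578 + 3 774) / 54 273 × 100 = 25 352 / 54 273 × 100 = 46.7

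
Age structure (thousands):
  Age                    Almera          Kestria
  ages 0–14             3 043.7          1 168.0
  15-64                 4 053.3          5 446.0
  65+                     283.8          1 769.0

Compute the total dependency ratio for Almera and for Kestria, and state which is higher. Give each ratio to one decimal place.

Almera: (3 043.7 + 283.8) / 4 053.3 × 100 = 3 327.5 / 4 053.3 × 100 = 82.1
Kestria: (1 168.0 + 1 769.0) / 5 446.0 × 100 = 2 937.0 / 5 446.0 × 100 = 53.9

Almera: 82.1
Kestria: 53.9
Higher: Almera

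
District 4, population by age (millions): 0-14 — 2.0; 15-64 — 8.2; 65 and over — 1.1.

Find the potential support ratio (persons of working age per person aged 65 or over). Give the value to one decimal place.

Potential support ratio = 8.2 / 1.1 = 7.5

Potential support ratio: 7.5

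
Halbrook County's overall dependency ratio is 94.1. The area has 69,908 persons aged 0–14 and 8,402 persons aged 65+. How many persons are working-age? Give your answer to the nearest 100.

Working-age: 83,200

Total dependency ratio = (youth + elderly) / working-age × 100
94.1 = (69,908 + 8,402) / W × 100
⇒ 83,200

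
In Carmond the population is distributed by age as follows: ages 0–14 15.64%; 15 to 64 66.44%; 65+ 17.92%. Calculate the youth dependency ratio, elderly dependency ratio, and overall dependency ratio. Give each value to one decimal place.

Youth dependency ratio = 15.64 / 66.44 × 100 = 23.5
Old-age dependency ratio = 17.92 / 66.44 × 100 = 27.0
Total dependency ratio = (15.64 + 17.92) / 66.44 × 100 = 33.56 / 66.44 × 100 = 50.5

Youth dependency ratio: 23.5
Old-age dependency ratio: 27.0
Total dependency ratio: 50.5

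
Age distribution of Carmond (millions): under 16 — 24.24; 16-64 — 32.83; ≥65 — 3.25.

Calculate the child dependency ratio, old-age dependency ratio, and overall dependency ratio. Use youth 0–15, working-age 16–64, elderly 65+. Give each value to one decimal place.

Youth dependency ratio = 24.24 / 32.83 × 100 = 73.8
Old-age dependency ratio = 3.25 / 32.83 × 100 = 9.9
Total dependency ratio = (24.24 + 3.25) / 32.83 × 100 = 27.49 / 32.83 × 100 = 83.7

Youth dependency ratio: 73.8
Old-age dependency ratio: 9.9
Total dependency ratio: 83.7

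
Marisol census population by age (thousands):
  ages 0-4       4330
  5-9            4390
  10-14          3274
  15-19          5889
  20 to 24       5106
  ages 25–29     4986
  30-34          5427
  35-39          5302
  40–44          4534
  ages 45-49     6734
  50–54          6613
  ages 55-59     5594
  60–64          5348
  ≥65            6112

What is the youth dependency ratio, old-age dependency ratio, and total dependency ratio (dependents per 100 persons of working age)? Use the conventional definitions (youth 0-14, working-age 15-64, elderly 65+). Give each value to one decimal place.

0–14: 4330 + 4390 + 3274 = 11994
15–64: 5889 + 5106 + 4986 + 5427 + 5302 + 4534 + 6734 + 6613 + 5594 + 5348 = 55533
65+: 6112
Youth dependency ratio = 11994 / 55533 × 100 = 21.6
Old-age dependency ratio = 6112 / 55533 × 100 = 11.0
Total dependency ratio = (11994 + 6112) / 55533 × 100 = 18106 / 55533 × 100 = 32.6

Youth dependency ratio: 21.6
Old-age dependency ratio: 11.0
Total dependency ratio: 32.6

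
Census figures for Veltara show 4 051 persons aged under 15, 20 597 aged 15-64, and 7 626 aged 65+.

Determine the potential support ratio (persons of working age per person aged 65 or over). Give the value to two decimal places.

Potential support ratio = 20 597 / 7 626 = 2.70

Potential support ratio: 2.70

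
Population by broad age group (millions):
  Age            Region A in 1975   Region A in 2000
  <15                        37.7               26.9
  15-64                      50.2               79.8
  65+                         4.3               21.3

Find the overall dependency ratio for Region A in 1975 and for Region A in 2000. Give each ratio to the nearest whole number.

Region A in 1975: 84
Region A in 2000: 60

Region A in 1975: (37.7 + 4.3) / 50.2 × 100 = 42.0 / 50.2 × 100 = 84
Region A in 2000: (26.9 + 21.3) / 79.8 × 100 = 48.2 / 79.8 × 100 = 60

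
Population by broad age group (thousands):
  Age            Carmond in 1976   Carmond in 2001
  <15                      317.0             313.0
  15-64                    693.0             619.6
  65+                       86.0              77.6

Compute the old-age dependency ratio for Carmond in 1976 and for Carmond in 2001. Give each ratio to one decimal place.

Carmond in 1976: 12.4
Carmond in 2001: 12.5

Carmond in 1976: 86.0 / 693.0 × 100 = 12.4
Carmond in 2001: 77.6 / 619.6 × 100 = 12.5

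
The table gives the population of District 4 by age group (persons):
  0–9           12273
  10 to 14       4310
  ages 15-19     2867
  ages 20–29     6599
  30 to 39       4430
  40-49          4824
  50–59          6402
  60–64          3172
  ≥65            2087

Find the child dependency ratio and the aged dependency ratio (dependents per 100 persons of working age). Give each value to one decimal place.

0–14: 12273 + 4310 = 16583
15–64: 2867 + 6599 + 4430 + 4824 + 6402 + 3172 = 28294
65+: 2087
Youth dependency ratio = 16583 / 28294 × 100 = 58.6
Old-age dependency ratio = 2087 / 28294 × 100 = 7.4

Youth dependency ratio: 58.6
Old-age dependency ratio: 7.4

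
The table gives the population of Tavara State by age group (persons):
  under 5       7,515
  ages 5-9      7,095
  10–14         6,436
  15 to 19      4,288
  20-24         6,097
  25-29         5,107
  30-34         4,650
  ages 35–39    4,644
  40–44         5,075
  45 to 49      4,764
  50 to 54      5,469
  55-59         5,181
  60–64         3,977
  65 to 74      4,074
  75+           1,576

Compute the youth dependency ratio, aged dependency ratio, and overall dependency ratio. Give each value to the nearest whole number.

Youth dependency ratio: 43
Old-age dependency ratio: 11
Total dependency ratio: 54

0–14: 7,515 + 7,095 + 6,436 = 21,046
15–64: 4,288 + 6,097 + 5,107 + 4,650 + 4,644 + 5,075 + 4,764 + 5,469 + 5,181 + 3,977 = 49,252
65+: 4,074 + 1,576 = 5,650
Youth dependency ratio = 21,046 / 49,252 × 100 = 43
Old-age dependency ratio = 5,650 / 49,252 × 100 = 11
Total dependency ratio = (21,046 + 5,650) / 49,252 × 100 = 26,696 / 49,252 × 100 = 54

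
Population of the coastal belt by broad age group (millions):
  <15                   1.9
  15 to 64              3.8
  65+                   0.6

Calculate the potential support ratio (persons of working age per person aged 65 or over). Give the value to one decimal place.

Potential support ratio: 6.3

Potential support ratio = 3.8 / 0.6 = 6.3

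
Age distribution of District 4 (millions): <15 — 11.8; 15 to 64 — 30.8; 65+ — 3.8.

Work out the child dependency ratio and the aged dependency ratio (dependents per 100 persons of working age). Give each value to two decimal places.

Youth dependency ratio = 11.8 / 30.8 × 100 = 38.31
Old-age dependency ratio = 3.8 / 30.8 × 100 = 12.34

Youth dependency ratio: 38.31
Old-age dependency ratio: 12.34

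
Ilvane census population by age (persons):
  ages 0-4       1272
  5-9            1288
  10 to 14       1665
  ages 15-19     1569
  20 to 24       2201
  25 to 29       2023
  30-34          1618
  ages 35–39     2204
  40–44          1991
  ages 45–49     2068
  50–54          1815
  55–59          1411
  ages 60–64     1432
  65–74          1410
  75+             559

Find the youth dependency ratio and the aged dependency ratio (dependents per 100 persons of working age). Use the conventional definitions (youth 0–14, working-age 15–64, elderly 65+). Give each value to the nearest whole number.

0–14: 1272 + 1288 + 1665 = 4225
15–64: 1569 + 2201 + 2023 + 1618 + 2204 + 1991 + 2068 + 1815 + 1411 + 1432 = 18332
65+: 1410 + 559 = 1969
Youth dependency ratio = 4225 / 18332 × 100 = 23
Old-age dependency ratio = 1969 / 18332 × 100 = 11

Youth dependency ratio: 23
Old-age dependency ratio: 11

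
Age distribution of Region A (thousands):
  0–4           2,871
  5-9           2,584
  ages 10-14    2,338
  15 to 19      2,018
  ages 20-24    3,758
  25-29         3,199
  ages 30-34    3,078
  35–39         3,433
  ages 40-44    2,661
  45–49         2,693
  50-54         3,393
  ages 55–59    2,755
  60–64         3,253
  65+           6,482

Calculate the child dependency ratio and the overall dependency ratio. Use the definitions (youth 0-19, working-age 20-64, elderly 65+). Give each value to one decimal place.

Youth dependency ratio: 34.8
Total dependency ratio: 57.7

0–19: 2,871 + 2,584 + 2,338 + 2,018 = 9,811
20–64: 3,758 + 3,199 + 3,078 + 3,433 + 2,661 + 2,693 + 3,393 + 2,755 + 3,253 = 28,223
65+: 6,482
Youth dependency ratio = 9,811 / 28,223 × 100 = 34.8
Total dependency ratio = (9,811 + 6,482) / 28,223 × 100 = 16,293 / 28,223 × 100 = 57.7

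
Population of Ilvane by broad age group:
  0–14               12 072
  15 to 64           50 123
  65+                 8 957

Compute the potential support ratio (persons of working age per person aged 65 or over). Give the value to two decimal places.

Potential support ratio = 50 123 / 8 957 = 5.60

Potential support ratio: 5.60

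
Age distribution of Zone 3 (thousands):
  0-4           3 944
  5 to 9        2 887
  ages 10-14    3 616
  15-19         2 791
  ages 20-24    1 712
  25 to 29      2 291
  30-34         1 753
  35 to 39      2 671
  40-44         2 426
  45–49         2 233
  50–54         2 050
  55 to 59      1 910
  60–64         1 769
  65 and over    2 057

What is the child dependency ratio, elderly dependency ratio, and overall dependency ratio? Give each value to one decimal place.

Youth dependency ratio: 48.4
Old-age dependency ratio: 9.5
Total dependency ratio: 57.9

0–14: 3 944 + 2 887 + 3 616 = 10 447
15–64: 2 791 + 1 712 + 2 291 + 1 753 + 2 671 + 2 426 + 2 233 + 2 050 + 1 910 + 1 769 = 21 606
65+: 2 057
Youth dependency ratio = 10 447 / 21 606 × 100 = 48.4
Old-age dependency ratio = 2 057 / 21 606 × 100 = 9.5
Total dependency ratio = (10 447 + 2 057) / 21 606 × 100 = 12 504 / 21 606 × 100 = 57.9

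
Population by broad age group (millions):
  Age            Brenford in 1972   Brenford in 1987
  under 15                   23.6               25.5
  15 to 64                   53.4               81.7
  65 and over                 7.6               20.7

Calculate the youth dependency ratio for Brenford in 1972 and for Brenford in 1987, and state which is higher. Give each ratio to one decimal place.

Brenford in 1972: 44.2
Brenford in 1987: 31.2
Higher: Brenford in 1972

Brenford in 1972: 23.6 / 53.4 × 100 = 44.2
Brenford in 1987: 25.5 / 81.7 × 100 = 31.2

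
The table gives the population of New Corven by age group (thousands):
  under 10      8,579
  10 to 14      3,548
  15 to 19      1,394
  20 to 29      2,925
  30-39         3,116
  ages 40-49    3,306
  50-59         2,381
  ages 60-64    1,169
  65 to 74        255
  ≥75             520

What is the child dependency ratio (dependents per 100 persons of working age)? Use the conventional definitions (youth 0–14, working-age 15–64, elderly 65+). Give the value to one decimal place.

0–14: 8,579 + 3,548 = 12,127
15–64: 1,394 + 2,925 + 3,116 + 3,306 + 2,381 + 1,169 = 14,291
65+: 255 + 520 = 775
Youth dependency ratio = 12,127 / 14,291 × 100 = 84.9

Youth dependency ratio: 84.9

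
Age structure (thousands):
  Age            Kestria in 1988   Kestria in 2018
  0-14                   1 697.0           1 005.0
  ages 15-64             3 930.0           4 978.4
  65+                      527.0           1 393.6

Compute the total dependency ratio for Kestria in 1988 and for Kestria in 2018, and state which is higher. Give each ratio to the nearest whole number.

Kestria in 1988: 57
Kestria in 2018: 48
Higher: Kestria in 1988

Kestria in 1988: (1 697.0 + 527.0) / 3 930.0 × 100 = 2 224.0 / 3 930.0 × 100 = 57
Kestria in 2018: (1 005.0 + 1 393.6) / 4 978.4 × 100 = 2 398.6 / 4 978.4 × 100 = 48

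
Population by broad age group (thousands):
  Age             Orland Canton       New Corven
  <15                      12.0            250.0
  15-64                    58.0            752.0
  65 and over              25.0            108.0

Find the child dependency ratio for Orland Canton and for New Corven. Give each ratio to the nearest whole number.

Orland Canton: 12.0 / 58.0 × 100 = 21
New Corven: 250.0 / 752.0 × 100 = 33

Orland Canton: 21
New Corven: 33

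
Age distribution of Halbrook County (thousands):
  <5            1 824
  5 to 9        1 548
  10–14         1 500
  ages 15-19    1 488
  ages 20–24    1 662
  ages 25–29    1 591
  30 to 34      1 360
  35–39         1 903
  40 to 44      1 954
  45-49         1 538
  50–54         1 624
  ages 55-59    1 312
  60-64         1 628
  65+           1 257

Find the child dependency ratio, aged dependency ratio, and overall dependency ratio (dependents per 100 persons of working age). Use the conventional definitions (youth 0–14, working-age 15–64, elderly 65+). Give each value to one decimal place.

0–14: 1 824 + 1 548 + 1 500 = 4 872
15–64: 1 488 + 1 662 + 1 591 + 1 360 + 1 903 + 1 954 + 1 538 + 1 624 + 1 312 + 1 628 = 16 060
65+: 1 257
Youth dependency ratio = 4 872 / 16 060 × 100 = 30.3
Old-age dependency ratio = 1 257 / 16 060 × 100 = 7.8
Total dependency ratio = (4 872 + 1 257) / 16 060 × 100 = 6 129 / 16 060 × 100 = 38.2

Youth dependency ratio: 30.3
Old-age dependency ratio: 7.8
Total dependency ratio: 38.2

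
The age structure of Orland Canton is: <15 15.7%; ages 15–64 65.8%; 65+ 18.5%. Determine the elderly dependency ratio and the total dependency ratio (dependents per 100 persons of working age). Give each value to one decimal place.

Old-age dependency ratio = 18.5 / 65.8 × 100 = 28.1
Total dependency ratio = (15.7 + 18.5) / 65.8 × 100 = 34.2 / 65.8 × 100 = 52.0

Old-age dependency ratio: 28.1
Total dependency ratio: 52.0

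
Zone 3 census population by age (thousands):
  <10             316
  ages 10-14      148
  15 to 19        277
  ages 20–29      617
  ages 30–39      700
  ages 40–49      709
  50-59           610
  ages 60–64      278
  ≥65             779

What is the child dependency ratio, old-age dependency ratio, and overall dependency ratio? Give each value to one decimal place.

Youth dependency ratio: 14.5
Old-age dependency ratio: 24.4
Total dependency ratio: 39.0

0–14: 316 + 148 = 464
15–64: 277 + 617 + 700 + 709 + 610 + 278 = 3191
65+: 779
Youth dependency ratio = 464 / 3191 × 100 = 14.5
Old-age dependency ratio = 779 / 3191 × 100 = 24.4
Total dependency ratio = (464 + 779) / 3191 × 100 = 1243 / 3191 × 100 = 39.0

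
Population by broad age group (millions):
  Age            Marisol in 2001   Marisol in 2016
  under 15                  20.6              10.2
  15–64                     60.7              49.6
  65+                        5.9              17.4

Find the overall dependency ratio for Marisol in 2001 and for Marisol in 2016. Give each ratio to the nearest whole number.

Marisol in 2001: 44
Marisol in 2016: 56

Marisol in 2001: (20.6 + 5.9) / 60.7 × 100 = 26.5 / 60.7 × 100 = 44
Marisol in 2016: (10.2 + 17.4) / 49.6 × 100 = 27.6 / 49.6 × 100 = 56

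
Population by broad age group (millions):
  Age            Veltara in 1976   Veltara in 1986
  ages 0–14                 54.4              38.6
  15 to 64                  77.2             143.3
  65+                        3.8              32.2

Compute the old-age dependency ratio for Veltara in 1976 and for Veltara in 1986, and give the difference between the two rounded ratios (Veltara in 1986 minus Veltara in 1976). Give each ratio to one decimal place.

Veltara in 1976: 4.9
Veltara in 1986: 22.5
Difference: +17.6

Veltara in 1976: 3.8 / 77.2 × 100 = 4.9
Veltara in 1986: 32.2 / 143.3 × 100 = 22.5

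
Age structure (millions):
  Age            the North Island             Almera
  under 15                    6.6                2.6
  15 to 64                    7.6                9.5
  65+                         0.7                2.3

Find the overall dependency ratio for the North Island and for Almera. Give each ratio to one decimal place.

the North Island: 96.1
Almera: 51.6

the North Island: (6.6 + 0.7) / 7.6 × 100 = 7.3 / 7.6 × 100 = 96.1
Almera: (2.6 + 2.3) / 9.5 × 100 = 4.9 / 9.5 × 100 = 51.6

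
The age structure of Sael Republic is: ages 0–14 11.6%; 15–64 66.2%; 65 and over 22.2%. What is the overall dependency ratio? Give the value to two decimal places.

Total dependency ratio = (11.6 + 22.2) / 66.2 × 100 = 33.8 / 66.2 × 100 = 51.06

Total dependency ratio: 51.06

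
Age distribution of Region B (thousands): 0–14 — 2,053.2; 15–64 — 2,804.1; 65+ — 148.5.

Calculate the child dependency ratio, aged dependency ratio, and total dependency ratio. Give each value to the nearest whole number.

Youth dependency ratio: 73
Old-age dependency ratio: 5
Total dependency ratio: 79

Youth dependency ratio = 2,053.2 / 2,804.1 × 100 = 73
Old-age dependency ratio = 148.5 / 2,804.1 × 100 = 5
Total dependency ratio = (2,053.2 + 148.5) / 2,804.1 × 100 = 2,201.7 / 2,804.1 × 100 = 79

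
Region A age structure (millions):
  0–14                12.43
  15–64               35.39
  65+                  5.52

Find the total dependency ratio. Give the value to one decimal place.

Total dependency ratio = (12.43 + 5.52) / 35.39 × 100 = 17.95 / 35.39 × 100 = 50.7

Total dependency ratio: 50.7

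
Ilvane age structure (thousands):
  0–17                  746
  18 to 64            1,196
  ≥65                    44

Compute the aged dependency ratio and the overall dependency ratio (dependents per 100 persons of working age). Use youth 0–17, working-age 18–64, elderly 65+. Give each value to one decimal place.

Old-age dependency ratio = 44 / 1,196 × 100 = 3.7
Total dependency ratio = (746 + 44) / 1,196 × 100 = 790 / 1,196 × 100 = 66.1

Old-age dependency ratio: 3.7
Total dependency ratio: 66.1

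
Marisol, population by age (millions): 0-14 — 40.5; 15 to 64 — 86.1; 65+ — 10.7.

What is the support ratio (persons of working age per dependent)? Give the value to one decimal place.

Support ratio = 86.1 / (40.5 + 10.7) = 86.1 / 51.2 = 1.7

Support ratio: 1.7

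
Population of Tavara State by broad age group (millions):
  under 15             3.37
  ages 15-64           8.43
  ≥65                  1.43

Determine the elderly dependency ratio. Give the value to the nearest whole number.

Old-age dependency ratio: 17

Old-age dependency ratio = 1.43 / 8.43 × 100 = 17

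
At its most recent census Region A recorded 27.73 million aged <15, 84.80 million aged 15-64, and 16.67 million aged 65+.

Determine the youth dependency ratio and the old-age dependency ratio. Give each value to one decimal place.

Youth dependency ratio = 27.73 / 84.80 × 100 = 32.7
Old-age dependency ratio = 16.67 / 84.80 × 100 = 19.7

Youth dependency ratio: 32.7
Old-age dependency ratio: 19.7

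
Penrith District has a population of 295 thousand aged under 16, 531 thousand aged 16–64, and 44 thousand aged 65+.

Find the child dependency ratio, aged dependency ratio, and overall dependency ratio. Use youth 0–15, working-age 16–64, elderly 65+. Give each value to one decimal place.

Youth dependency ratio: 55.6
Old-age dependency ratio: 8.3
Total dependency ratio: 63.8

Youth dependency ratio = 295 / 531 × 100 = 55.6
Old-age dependency ratio = 44 / 531 × 100 = 8.3
Total dependency ratio = (295 + 44) / 531 × 100 = 339 / 531 × 100 = 63.8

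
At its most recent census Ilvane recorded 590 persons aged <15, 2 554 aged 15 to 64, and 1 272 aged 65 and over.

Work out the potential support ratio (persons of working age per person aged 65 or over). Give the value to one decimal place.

Potential support ratio = 2 554 / 1 272 = 2.0

Potential support ratio: 2.0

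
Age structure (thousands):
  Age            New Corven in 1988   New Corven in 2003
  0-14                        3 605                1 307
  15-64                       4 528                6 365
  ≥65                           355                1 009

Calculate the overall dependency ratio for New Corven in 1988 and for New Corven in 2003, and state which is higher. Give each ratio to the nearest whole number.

New Corven in 1988: (3 605 + 355) / 4 528 × 100 = 3 960 / 4 528 × 100 = 87
New Corven in 2003: (1 307 + 1 009) / 6 365 × 100 = 2 316 / 6 365 × 100 = 36

New Corven in 1988: 87
New Corven in 2003: 36
Higher: New Corven in 1988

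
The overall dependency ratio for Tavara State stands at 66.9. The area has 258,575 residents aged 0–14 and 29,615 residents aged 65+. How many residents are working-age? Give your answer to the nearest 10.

Total dependency ratio = (youth + elderly) / working-age × 100
66.9 = (258,575 + 29,615) / W × 100
⇒ 430,780

Working-age: 430,780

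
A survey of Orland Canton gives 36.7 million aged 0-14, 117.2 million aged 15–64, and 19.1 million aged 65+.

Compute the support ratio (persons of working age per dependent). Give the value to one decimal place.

Support ratio: 2.1

Support ratio = 117.2 / (36.7 + 19.1) = 117.2 / 55.8 = 2.1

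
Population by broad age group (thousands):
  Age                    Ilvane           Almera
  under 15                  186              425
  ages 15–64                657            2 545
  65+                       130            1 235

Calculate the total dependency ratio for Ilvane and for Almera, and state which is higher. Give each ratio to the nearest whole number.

Ilvane: (186 + 130) / 657 × 100 = 316 / 657 × 100 = 48
Almera: (425 + 1 235) / 2 545 × 100 = 1 660 / 2 545 × 100 = 65

Ilvane: 48
Almera: 65
Higher: Almera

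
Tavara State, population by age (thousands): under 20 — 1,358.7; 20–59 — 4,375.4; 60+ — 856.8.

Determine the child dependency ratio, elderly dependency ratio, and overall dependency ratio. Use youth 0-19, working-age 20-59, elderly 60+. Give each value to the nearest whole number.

Youth dependency ratio = 1,358.7 / 4,375.4 × 100 = 31
Old-age dependency ratio = 856.8 / 4,375.4 × 100 = 20
Total dependency ratio = (1,358.7 + 856.8) / 4,375.4 × 100 = 2,215.5 / 4,375.4 × 100 = 51

Youth dependency ratio: 31
Old-age dependency ratio: 20
Total dependency ratio: 51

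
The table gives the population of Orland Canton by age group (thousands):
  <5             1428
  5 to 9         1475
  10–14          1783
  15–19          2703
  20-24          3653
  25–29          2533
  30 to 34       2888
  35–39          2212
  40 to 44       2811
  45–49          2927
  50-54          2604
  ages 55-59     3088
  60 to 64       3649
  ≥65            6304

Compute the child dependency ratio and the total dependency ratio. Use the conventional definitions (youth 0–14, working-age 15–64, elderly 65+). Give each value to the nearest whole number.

Youth dependency ratio: 16
Total dependency ratio: 38

0–14: 1428 + 1475 + 1783 = 4686
15–64: 2703 + 3653 + 2533 + 2888 + 2212 + 2811 + 2927 + 2604 + 3088 + 3649 = 29068
65+: 6304
Youth dependency ratio = 4686 / 29068 × 100 = 16
Total dependency ratio = (4686 + 6304) / 29068 × 100 = 10990 / 29068 × 100 = 38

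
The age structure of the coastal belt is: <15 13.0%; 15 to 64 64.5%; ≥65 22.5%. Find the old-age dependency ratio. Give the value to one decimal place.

Old-age dependency ratio = 22.5 / 64.5 × 100 = 34.9

Old-age dependency ratio: 34.9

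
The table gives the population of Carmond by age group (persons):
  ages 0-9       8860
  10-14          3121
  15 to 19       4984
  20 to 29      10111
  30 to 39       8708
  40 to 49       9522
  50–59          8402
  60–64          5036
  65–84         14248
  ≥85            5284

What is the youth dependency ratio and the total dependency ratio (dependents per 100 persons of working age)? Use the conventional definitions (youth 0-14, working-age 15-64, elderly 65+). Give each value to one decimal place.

0–14: 8860 + 3121 = 11981
15–64: 4984 + 10111 + 8708 + 9522 + 8402 + 5036 = 46763
65+: 14248 + 5284 = 19532
Youth dependency ratio = 11981 / 46763 × 100 = 25.6
Total dependency ratio = (11981 + 19532) / 46763 × 100 = 31513 / 46763 × 100 = 67.4

Youth dependency ratio: 25.6
Total dependency ratio: 67.4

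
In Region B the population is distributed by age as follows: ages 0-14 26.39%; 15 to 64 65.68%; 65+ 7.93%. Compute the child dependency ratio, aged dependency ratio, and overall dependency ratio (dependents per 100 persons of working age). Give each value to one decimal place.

Youth dependency ratio: 40.2
Old-age dependency ratio: 12.1
Total dependency ratio: 52.3

Youth dependency ratio = 26.39 / 65.68 × 100 = 40.2
Old-age dependency ratio = 7.93 / 65.68 × 100 = 12.1
Total dependency ratio = (26.39 + 7.93) / 65.68 × 100 = 34.32 / 65.68 × 100 = 52.3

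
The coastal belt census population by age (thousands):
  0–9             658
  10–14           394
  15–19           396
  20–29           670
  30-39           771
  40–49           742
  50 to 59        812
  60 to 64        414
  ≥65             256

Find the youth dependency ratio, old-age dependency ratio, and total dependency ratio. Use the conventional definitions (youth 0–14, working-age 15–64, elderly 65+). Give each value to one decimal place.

Youth dependency ratio: 27.6
Old-age dependency ratio: 6.7
Total dependency ratio: 34.4

0–14: 658 + 394 = 1052
15–64: 396 + 670 + 771 + 742 + 812 + 414 = 3805
65+: 256
Youth dependency ratio = 1052 / 3805 × 100 = 27.6
Old-age dependency ratio = 256 / 3805 × 100 = 6.7
Total dependency ratio = (1052 + 256) / 3805 × 100 = 1308 / 3805 × 100 = 34.4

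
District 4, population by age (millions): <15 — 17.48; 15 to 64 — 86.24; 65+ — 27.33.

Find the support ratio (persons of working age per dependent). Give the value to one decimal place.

Support ratio = 86.24 / (17.48 + 27.33) = 86.24 / 44.81 = 1.9

Support ratio: 1.9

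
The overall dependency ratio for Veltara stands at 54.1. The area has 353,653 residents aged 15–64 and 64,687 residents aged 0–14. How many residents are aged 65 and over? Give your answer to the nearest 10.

Aged 65 and over: 126,640

Total dependency ratio = (youth + elderly) / working-age × 100
54.1 = (64,687 + E) / 353,653 × 100
⇒ 126,640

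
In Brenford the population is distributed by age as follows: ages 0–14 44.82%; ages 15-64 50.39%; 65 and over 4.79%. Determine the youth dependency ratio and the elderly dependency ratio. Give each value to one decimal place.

Youth dependency ratio = 44.82 / 50.39 × 100 = 88.9
Old-age dependency ratio = 4.79 / 50.39 × 100 = 9.5

Youth dependency ratio: 88.9
Old-age dependency ratio: 9.5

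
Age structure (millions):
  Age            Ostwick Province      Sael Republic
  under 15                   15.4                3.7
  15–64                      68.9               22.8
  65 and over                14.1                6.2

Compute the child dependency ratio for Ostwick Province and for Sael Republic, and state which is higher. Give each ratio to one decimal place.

Ostwick Province: 15.4 / 68.9 × 100 = 22.4
Sael Republic: 3.7 / 22.8 × 100 = 16.2

Ostwick Province: 22.4
Sael Republic: 16.2
Higher: Ostwick Province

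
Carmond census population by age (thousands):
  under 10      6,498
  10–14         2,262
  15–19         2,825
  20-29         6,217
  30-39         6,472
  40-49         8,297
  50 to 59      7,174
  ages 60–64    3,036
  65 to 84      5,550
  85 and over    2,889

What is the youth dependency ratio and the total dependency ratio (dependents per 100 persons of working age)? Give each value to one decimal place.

Youth dependency ratio: 25.7
Total dependency ratio: 50.6

0–14: 6,498 + 2,262 = 8,760
15–64: 2,825 + 6,217 + 6,472 + 8,297 + 7,174 + 3,036 = 34,021
65+: 5,550 + 2,889 = 8,439
Youth dependency ratio = 8,760 / 34,021 × 100 = 25.7
Total dependency ratio = (8,760 + 8,439) / 34,021 × 100 = 17,199 / 34,021 × 100 = 50.6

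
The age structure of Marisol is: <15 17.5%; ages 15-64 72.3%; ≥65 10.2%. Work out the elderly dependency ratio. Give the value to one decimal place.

Old-age dependency ratio: 14.1

Old-age dependency ratio = 10.2 / 72.3 × 100 = 14.1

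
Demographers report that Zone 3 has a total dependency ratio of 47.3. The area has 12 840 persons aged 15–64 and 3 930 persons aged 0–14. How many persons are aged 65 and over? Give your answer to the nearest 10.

Total dependency ratio = (youth + elderly) / working-age × 100
47.3 = (3 930 + E) / 12 840 × 100
⇒ 2 140

Aged 65 and over: 2 140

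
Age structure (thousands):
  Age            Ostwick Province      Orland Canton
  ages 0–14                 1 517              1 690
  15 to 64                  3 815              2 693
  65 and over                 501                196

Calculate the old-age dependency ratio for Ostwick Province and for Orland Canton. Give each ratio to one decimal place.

Ostwick Province: 13.1
Orland Canton: 7.3

Ostwick Province: 501 / 3 815 × 100 = 13.1
Orland Canton: 196 / 2 693 × 100 = 7.3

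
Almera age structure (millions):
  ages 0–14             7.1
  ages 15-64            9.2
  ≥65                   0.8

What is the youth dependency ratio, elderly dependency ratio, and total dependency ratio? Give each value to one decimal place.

Youth dependency ratio: 77.2
Old-age dependency ratio: 8.7
Total dependency ratio: 85.9

Youth dependency ratio = 7.1 / 9.2 × 100 = 77.2
Old-age dependency ratio = 0.8 / 9.2 × 100 = 8.7
Total dependency ratio = (7.1 + 0.8) / 9.2 × 100 = 7.9 / 9.2 × 100 = 85.9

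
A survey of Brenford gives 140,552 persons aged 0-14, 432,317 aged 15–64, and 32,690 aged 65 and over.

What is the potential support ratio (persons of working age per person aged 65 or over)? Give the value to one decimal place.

Potential support ratio = 432,317 / 32,690 = 13.2

Potential support ratio: 13.2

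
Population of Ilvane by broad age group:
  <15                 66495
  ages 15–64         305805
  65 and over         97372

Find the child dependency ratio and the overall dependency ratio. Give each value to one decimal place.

Youth dependency ratio: 21.7
Total dependency ratio: 53.6

Youth dependency ratio = 66495 / 305805 × 100 = 21.7
Total dependency ratio = (66495 + 97372) / 305805 × 100 = 163867 / 305805 × 100 = 53.6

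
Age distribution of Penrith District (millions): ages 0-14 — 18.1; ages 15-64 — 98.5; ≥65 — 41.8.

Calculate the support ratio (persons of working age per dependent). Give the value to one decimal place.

Support ratio: 1.6

Support ratio = 98.5 / (18.1 + 41.8) = 98.5 / 59.9 = 1.6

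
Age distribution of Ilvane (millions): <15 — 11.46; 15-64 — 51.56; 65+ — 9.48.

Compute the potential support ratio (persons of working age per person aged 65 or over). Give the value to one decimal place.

Potential support ratio: 5.4

Potential support ratio = 51.56 / 9.48 = 5.4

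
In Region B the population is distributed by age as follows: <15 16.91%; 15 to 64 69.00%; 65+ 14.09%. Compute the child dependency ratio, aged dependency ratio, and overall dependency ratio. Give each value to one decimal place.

Youth dependency ratio: 24.5
Old-age dependency ratio: 20.4
Total dependency ratio: 44.9

Youth dependency ratio = 16.91 / 69.00 × 100 = 24.5
Old-age dependency ratio = 14.09 / 69.00 × 100 = 20.4
Total dependency ratio = (16.91 + 14.09) / 69.00 × 100 = 31.00 / 69.00 × 100 = 44.9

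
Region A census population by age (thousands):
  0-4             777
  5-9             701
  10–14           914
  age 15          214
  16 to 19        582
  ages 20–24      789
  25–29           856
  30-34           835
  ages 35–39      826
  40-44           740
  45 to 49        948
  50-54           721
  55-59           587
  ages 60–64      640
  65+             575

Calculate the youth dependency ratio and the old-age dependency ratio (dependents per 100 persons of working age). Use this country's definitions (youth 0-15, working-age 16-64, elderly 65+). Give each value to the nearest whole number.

Youth dependency ratio: 35
Old-age dependency ratio: 8

0–15: 777 + 701 + 914 + 214 = 2606
16–64: 582 + 789 + 856 + 835 + 826 + 740 + 948 + 721 + 587 + 640 = 7524
65+: 575
Youth dependency ratio = 2606 / 7524 × 100 = 35
Old-age dependency ratio = 575 / 7524 × 100 = 8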